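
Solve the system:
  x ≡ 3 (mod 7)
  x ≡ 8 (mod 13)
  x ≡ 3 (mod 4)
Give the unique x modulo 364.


Moduli 7, 13, 4 are pairwise coprime; by CRT there is a unique solution modulo M = 7 · 13 · 4 = 364.
Solve pairwise, accumulating the modulus:
  Start with x ≡ 3 (mod 7).
  Combine with x ≡ 8 (mod 13): since gcd(7, 13) = 1, we get a unique residue mod 91.
    Write x = 3 + 7·t and substitute into x ≡ 8 (mod 13): 7·t ≡ 8 − 3 = 5 (mod 13).
    The inverse of 7 mod 13 is 2 (since 7·2 = 14 = 1·13 + 1), so t ≡ 2·5 = 10 ≡ 10 (mod 13).
    Then x = 3 + 7·10 = 73, valid modulo lcm(7, 13) = 91: x ≡ 73 (mod 91).
  Combine with x ≡ 3 (mod 4): since gcd(91, 4) = 1, we get a unique residue mod 364.
    Write x = 73 + 91·t and substitute into x ≡ 3 (mod 4): 91·t ≡ 3 − 73 = -70 (mod 4).
    Reduce coefficients mod 4: 3·t ≡ 2 (mod 4).
    The inverse of 3 mod 4 is 3 (since 3·3 = 9 = 2·4 + 1), so t ≡ 3·2 = 6 ≡ 2 (mod 4).
    Then x = 73 + 91·2 = 255, valid modulo lcm(91, 4) = 364: x ≡ 255 (mod 364).
Verify: 255 mod 7 = 3 ✓, 255 mod 13 = 8 ✓, 255 mod 4 = 3 ✓.

x ≡ 255 (mod 364).


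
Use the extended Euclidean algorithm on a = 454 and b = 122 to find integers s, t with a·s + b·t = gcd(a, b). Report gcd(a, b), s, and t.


Euclidean algorithm on (454, 122) — divide until remainder is 0:
  454 = 3 · 122 + 88
  122 = 1 · 88 + 34
  88 = 2 · 34 + 20
  34 = 1 · 20 + 14
  20 = 1 · 14 + 6
  14 = 2 · 6 + 2
  6 = 3 · 2 + 0
gcd(454, 122) = 2.
Track Bezout coefficients alongside the remainders: start with r₀ = 454 = a·1 + b·0 (s = 1, t = 0) and r₁ = 122 = a·0 + b·1 (s = 0, t = 1); each new remainder r_{k+1} = r_{k-1} − q_k·r_k inherits s_{k+1} = s_{k-1} − q_k·s_k, t_{k+1} = t_{k-1} − q_k·t_k, so r_k = a·s_k + b·t_k at every step:
  q = 3: r = 88, s = 1 − 3·0 = 1, t = 0 − 3·1 = -3  (check: 454·1 + 122·(-3) = 88)
  q = 1: r = 34, s = 0 − 1·1 = -1, t = 1 − 1·(-3) = 4  (check: 454·(-1) + 122·4 = 34)
  q = 2: r = 20, s = 1 − 2·(-1) = 3, t = -3 − 2·4 = -11  (check: 454·3 + 122·(-11) = 20)
  q = 1: r = 14, s = -1 − 1·3 = -4, t = 4 − 1·(-11) = 15  (check: 454·(-4) + 122·15 = 14)
  q = 1: r = 6, s = 3 − 1·(-4) = 7, t = -11 − 1·15 = -26  (check: 454·7 + 122·(-26) = 6)
  q = 2: r = 2, s = -4 − 2·7 = -18, t = 15 − 2·(-26) = 67  (check: 454·(-18) + 122·67 = 2)
The row with r = 2 (the gcd) gives the Bezout coefficients s = -18, t = 67.
Result: 454 · (-18) + 122 · (67) = 2.

gcd(454, 122) = 2; s = -18, t = 67 (check: 454·(-18) + 122·67 = 2).


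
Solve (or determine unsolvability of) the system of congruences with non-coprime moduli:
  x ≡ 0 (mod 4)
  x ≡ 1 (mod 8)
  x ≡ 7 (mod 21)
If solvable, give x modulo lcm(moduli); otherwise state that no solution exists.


Moduli 4, 8, 21 are not pairwise coprime, so CRT works modulo lcm(m_i) when all pairwise compatibility conditions hold.
Pairwise compatibility: gcd(m_i, m_j) must divide a_i - a_j for every pair.
Merge one congruence at a time:
  Start: x ≡ 0 (mod 4).
  Combine with x ≡ 1 (mod 8): gcd(4, 8) = 4, and 1 - 0 = 1 is NOT divisible by 4.
    ⇒ system is inconsistent (no integer solution).

No solution (the system is inconsistent).


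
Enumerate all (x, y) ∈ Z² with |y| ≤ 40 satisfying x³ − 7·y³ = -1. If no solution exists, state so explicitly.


The equation is x³ - 7y³ = -1. For fixed y, x³ = 7·y³ − 1, so a solution requires the RHS to be a perfect cube.
Strategy: iterate y from -40 to 40, compute RHS = 7·y³ − 1, and check whether it is a (positive or negative) perfect cube.
Check small values of y:
  y = 0: RHS = -1 = (-1)³ ⇒ x = -1 works.
  y = 1: RHS = 6 is not a perfect cube.
  y = -1: RHS = -8 = (-2)³ ⇒ x = -2 works.
  y = 2: RHS = 55 is not a perfect cube.
  y = -2: RHS = -57 is not a perfect cube.
  y = 3: RHS = 188 is not a perfect cube.
  y = -3: RHS = -190 is not a perfect cube.
Continuing the search up to |y| = 40 finds no further solutions beyond those listed.
Collected solutions: (-1, 0), (-2, -1).

Solutions (with |y| ≤ 40): (-1, 0), (-2, -1).


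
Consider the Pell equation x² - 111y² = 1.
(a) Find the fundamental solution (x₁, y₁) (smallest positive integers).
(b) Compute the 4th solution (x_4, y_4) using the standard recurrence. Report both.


Step 1: Find the fundamental solution (x₁, y₁) of x² - 111y² = 1.
  Expand √111 as a continued fraction. a₀ = ⌊√111⌋ = 10; iterate m_{k+1} = d_k·a_k − m_k, d_{k+1} = (111 − m_{k+1}²)/d_k, a_{k+1} = ⌊(a₀ + m_{k+1})/d_{k+1}⌋ (starting m₀ = 0, d₀ = 1), with convergents p_k = a_k·p_{k-1} + p_{k-2}, q_k = a_k·q_{k-1} + q_{k-2} (p₋₁ = 1, q₋₁ = 0):
  k = 0: a₀ = 10; p₀/q₀ = 10/1; p₀² − 111·q₀² = 100 − 111 = -11.
  k = 1: m = 10, d = 11, a = ⌊(10 + 10)/11⌋ = 1; p/q = (1·10 + 1)/(1·1 + 0) = 11/1; p² − 111·q² = 121 − 111 = 10.
  k = 2: m = 1, d = 10, a = ⌊(10 + 1)/10⌋ = 1; p/q = (1·11 + 10)/(1·1 + 1) = 21/2; p² − 111·q² = 441 − 444 = -3.
  k = 3: m = 9, d = 3, a = ⌊(10 + 9)/3⌋ = 6; p/q = (6·21 + 11)/(6·2 + 1) = 137/13; p² − 111·q² = 18769 − 18759 = 10.
  k = 4: m = 9, d = 10, a = ⌊(10 + 9)/10⌋ = 1; p/q = (1·137 + 21)/(1·13 + 2) = 158/15; p² − 111·q² = 24964 − 24975 = -11.
  k = 5: m = 1, d = 11, a = ⌊(10 + 1)/11⌋ = 1; p/q = (1·158 + 137)/(1·15 + 13) = 295/28; p² − 111·q² = 87025 − 87024 = 1.
  The first convergent with p² − 111·q² = 1 gives the fundamental solution (x₁, y₁) = (295, 28).
Step 2: Apply the recurrence (x_{n+1}, y_{n+1}) = (x₁x_n + 111y₁y_n, x₁y_n + y₁x_n) repeatedly.
  From (x_1, y_1) = (295, 28): x_2 = 295·295 + 111·28·28 = 174049; y_2 = 295·28 + 28·295 = 16520.
  From (x_2, y_2) = (174049, 16520): x_3 = 295·174049 + 111·28·16520 = 102688615; y_3 = 295·16520 + 28·174049 = 9746772.
  From (x_3, y_3) = (102688615, 9746772): x_4 = 295·102688615 + 111·28·9746772 = 60586108801; y_4 = 295·9746772 + 28·102688615 = 5750578960.
Step 3: Verify x_4² - 111·y_4² = 3670676579646609657601 - 3670676579646609657600 = 1 (should be 1). ✓

(x_1, y_1) = (295, 28); (x_4, y_4) = (60586108801, 5750578960).


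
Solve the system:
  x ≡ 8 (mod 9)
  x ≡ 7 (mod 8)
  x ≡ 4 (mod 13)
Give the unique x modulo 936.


Moduli 9, 8, 13 are pairwise coprime; by CRT there is a unique solution modulo M = 9 · 8 · 13 = 936.
Solve pairwise, accumulating the modulus:
  Start with x ≡ 8 (mod 9).
  Combine with x ≡ 7 (mod 8): since gcd(9, 8) = 1, we get a unique residue mod 72.
    Write x = 8 + 9·t and substitute into x ≡ 7 (mod 8): 9·t ≡ 7 − 8 = -1 (mod 8).
    Reduce coefficients mod 8: 1·t ≡ 7 (mod 8).
    So t ≡ 7 (mod 8).
    Then x = 8 + 9·7 = 71, valid modulo lcm(9, 8) = 72: x ≡ 71 (mod 72).
  Combine with x ≡ 4 (mod 13): since gcd(72, 13) = 1, we get a unique residue mod 936.
    Write x = 71 + 72·t and substitute into x ≡ 4 (mod 13): 72·t ≡ 4 − 71 = -67 (mod 13).
    Reduce coefficients mod 13: 7·t ≡ 11 (mod 13).
    The inverse of 7 mod 13 is 2 (since 7·2 = 14 = 1·13 + 1), so t ≡ 2·11 = 22 ≡ 9 (mod 13).
    Then x = 71 + 72·9 = 719, valid modulo lcm(72, 13) = 936: x ≡ 719 (mod 936).
Verify: 719 mod 9 = 8 ✓, 719 mod 8 = 7 ✓, 719 mod 13 = 4 ✓.

x ≡ 719 (mod 936).


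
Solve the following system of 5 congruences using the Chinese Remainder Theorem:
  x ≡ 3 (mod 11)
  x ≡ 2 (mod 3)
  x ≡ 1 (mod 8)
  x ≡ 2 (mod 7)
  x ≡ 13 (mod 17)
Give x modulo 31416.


Product of moduli M = 11 · 3 · 8 · 7 · 17 = 31416.
Merge one congruence at a time:
  Start: x ≡ 3 (mod 11).
  Combine with x ≡ 2 (mod 3); new modulus lcm = 33.
    Write x = 3 + 11·t and substitute into x ≡ 2 (mod 3): 11·t ≡ 2 − 3 = -1 (mod 3).
    Reduce coefficients mod 3: 2·t ≡ 2 (mod 3).
    The inverse of 2 mod 3 is 2 (since 2·2 = 4 = 1·3 + 1), so t ≡ 2·2 = 4 ≡ 1 (mod 3).
    Then x = 3 + 11·1 = 14, valid modulo lcm(11, 3) = 33: x ≡ 14 (mod 33).
  Combine with x ≡ 1 (mod 8); new modulus lcm = 264.
    Write x = 14 + 33·t and substitute into x ≡ 1 (mod 8): 33·t ≡ 1 − 14 = -13 (mod 8).
    Reduce coefficients mod 8: 1·t ≡ 3 (mod 8).
    So t ≡ 3 (mod 8).
    Then x = 14 + 33·3 = 113, valid modulo lcm(33, 8) = 264: x ≡ 113 (mod 264).
  Combine with x ≡ 2 (mod 7); new modulus lcm = 1848.
    Write x = 113 + 264·t and substitute into x ≡ 2 (mod 7): 264·t ≡ 2 − 113 = -111 (mod 7).
    Reduce coefficients mod 7: 5·t ≡ 1 (mod 7).
    The inverse of 5 mod 7 is 3 (since 5·3 = 15 = 2·7 + 1), so t ≡ 3·1 = 3 ≡ 3 (mod 7).
    Then x = 113 + 264·3 = 905, valid modulo lcm(264, 7) = 1848: x ≡ 905 (mod 1848).
  Combine with x ≡ 13 (mod 17); new modulus lcm = 31416.
    Write x = 905 + 1848·t and substitute into x ≡ 13 (mod 17): 1848·t ≡ 13 − 905 = -892 (mod 17).
    Reduce coefficients mod 17: 12·t ≡ 9 (mod 17).
    The inverse of 12 mod 17 is 10 (since 12·10 = 120 = 7·17 + 1), so t ≡ 10·9 = 90 ≡ 5 (mod 17).
    Then x = 905 + 1848·5 = 10145, valid modulo lcm(1848, 17) = 31416: x ≡ 10145 (mod 31416).
Verify against each original: 10145 mod 11 = 3, 10145 mod 3 = 2, 10145 mod 8 = 1, 10145 mod 7 = 2, 10145 mod 17 = 13.

x ≡ 10145 (mod 31416).


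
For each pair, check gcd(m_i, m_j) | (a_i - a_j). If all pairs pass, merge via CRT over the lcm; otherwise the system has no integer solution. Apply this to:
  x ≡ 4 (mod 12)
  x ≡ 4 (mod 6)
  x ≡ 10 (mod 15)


Moduli 12, 6, 15 are not pairwise coprime, so CRT works modulo lcm(m_i) when all pairwise compatibility conditions hold.
Pairwise compatibility: gcd(m_i, m_j) must divide a_i - a_j for every pair.
Merge one congruence at a time:
  Start: x ≡ 4 (mod 12).
  Combine with x ≡ 4 (mod 6): gcd(12, 6) = 6; 4 - 4 = 0, which IS divisible by 6, so compatible.
    Write x = 4 + 12·t and substitute into x ≡ 4 (mod 6): 12·t ≡ 4 − 4 = 0 (mod 6).
    Divide the congruence (and modulus) by g = 6: 2·t ≡ 0 (mod 1).
    Modulo 1 every t works; take t = 0.
    Then x = 4 + 12·0 = 4, valid modulo lcm(12, 6) = 12: x ≡ 4 (mod 12).
  Combine with x ≡ 10 (mod 15): gcd(12, 15) = 3; 10 - 4 = 6, which IS divisible by 3, so compatible.
    Write x = 4 + 12·t and substitute into x ≡ 10 (mod 15): 12·t ≡ 10 − 4 = 6 (mod 15).
    Divide the congruence (and modulus) by g = 3: 4·t ≡ 2 (mod 5).
    The inverse of 4 mod 5 is 4 (since 4·4 = 16 = 3·5 + 1), so t ≡ 4·2 = 8 ≡ 3 (mod 5).
    Then x = 4 + 12·3 = 40, valid modulo lcm(12, 15) = 60: x ≡ 40 (mod 60).
Verify: 40 mod 12 = 4, 40 mod 6 = 4, 40 mod 15 = 10.

x ≡ 40 (mod 60).


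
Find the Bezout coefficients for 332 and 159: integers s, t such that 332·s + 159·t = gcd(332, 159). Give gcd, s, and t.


Euclidean algorithm on (332, 159) — divide until remainder is 0:
  332 = 2 · 159 + 14
  159 = 11 · 14 + 5
  14 = 2 · 5 + 4
  5 = 1 · 4 + 1
  4 = 4 · 1 + 0
gcd(332, 159) = 1.
Track Bezout coefficients alongside the remainders: start with r₀ = 332 = a·1 + b·0 (s = 1, t = 0) and r₁ = 159 = a·0 + b·1 (s = 0, t = 1); each new remainder r_{k+1} = r_{k-1} − q_k·r_k inherits s_{k+1} = s_{k-1} − q_k·s_k, t_{k+1} = t_{k-1} − q_k·t_k, so r_k = a·s_k + b·t_k at every step:
  q = 2: r = 14, s = 1 − 2·0 = 1, t = 0 − 2·1 = -2  (check: 332·1 + 159·(-2) = 14)
  q = 11: r = 5, s = 0 − 11·1 = -11, t = 1 − 11·(-2) = 23  (check: 332·(-11) + 159·23 = 5)
  q = 2: r = 4, s = 1 − 2·(-11) = 23, t = -2 − 2·23 = -48  (check: 332·23 + 159·(-48) = 4)
  q = 1: r = 1, s = -11 − 1·23 = -34, t = 23 − 1·(-48) = 71  (check: 332·(-34) + 159·71 = 1)
The row with r = 1 (the gcd) gives the Bezout coefficients s = -34, t = 71.
Result: 332 · (-34) + 159 · (71) = 1.

gcd(332, 159) = 1; s = -34, t = 71 (check: 332·(-34) + 159·71 = 1).


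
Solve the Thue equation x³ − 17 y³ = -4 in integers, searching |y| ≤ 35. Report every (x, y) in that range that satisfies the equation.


The equation is x³ - 17y³ = -4. For fixed y, x³ = 17·y³ − 4, so a solution requires the RHS to be a perfect cube.
Strategy: iterate y from -35 to 35, compute RHS = 17·y³ − 4, and check whether it is a (positive or negative) perfect cube.
Check small values of y:
  y = 0: RHS = -4 is not a perfect cube.
  y = 1: RHS = 13 is not a perfect cube.
  y = -1: RHS = -21 is not a perfect cube.
  y = 2: RHS = 132 is not a perfect cube.
  y = -2: RHS = -140 is not a perfect cube.
  y = 3: RHS = 455 is not a perfect cube.
  y = -3: RHS = -463 is not a perfect cube.
Continuing the search up to |y| = 35 finds no solutions either.
No (x, y) in the scanned range satisfies the equation.

No integer solutions with |y| ≤ 35.


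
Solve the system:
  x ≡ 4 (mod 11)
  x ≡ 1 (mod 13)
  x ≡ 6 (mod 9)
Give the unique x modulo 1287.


Moduli 11, 13, 9 are pairwise coprime; by CRT there is a unique solution modulo M = 11 · 13 · 9 = 1287.
Solve pairwise, accumulating the modulus:
  Start with x ≡ 4 (mod 11).
  Combine with x ≡ 1 (mod 13): since gcd(11, 13) = 1, we get a unique residue mod 143.
    Write x = 4 + 11·t and substitute into x ≡ 1 (mod 13): 11·t ≡ 1 − 4 = -3 (mod 13).
    Reduce coefficients mod 13: 11·t ≡ 10 (mod 13).
    The inverse of 11 mod 13 is 6 (since 11·6 = 66 = 5·13 + 1), so t ≡ 6·10 = 60 ≡ 8 (mod 13).
    Then x = 4 + 11·8 = 92, valid modulo lcm(11, 13) = 143: x ≡ 92 (mod 143).
  Combine with x ≡ 6 (mod 9): since gcd(143, 9) = 1, we get a unique residue mod 1287.
    Write x = 92 + 143·t and substitute into x ≡ 6 (mod 9): 143·t ≡ 6 − 92 = -86 (mod 9).
    Reduce coefficients mod 9: 8·t ≡ 4 (mod 9).
    The inverse of 8 mod 9 is 8 (since 8·8 = 64 = 7·9 + 1), so t ≡ 8·4 = 32 ≡ 5 (mod 9).
    Then x = 92 + 143·5 = 807, valid modulo lcm(143, 9) = 1287: x ≡ 807 (mod 1287).
Verify: 807 mod 11 = 4 ✓, 807 mod 13 = 1 ✓, 807 mod 9 = 6 ✓.

x ≡ 807 (mod 1287).


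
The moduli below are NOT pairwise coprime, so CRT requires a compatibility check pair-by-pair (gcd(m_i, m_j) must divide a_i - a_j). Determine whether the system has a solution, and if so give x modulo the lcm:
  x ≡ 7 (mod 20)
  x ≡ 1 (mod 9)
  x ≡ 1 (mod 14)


Moduli 20, 9, 14 are not pairwise coprime, so CRT works modulo lcm(m_i) when all pairwise compatibility conditions hold.
Pairwise compatibility: gcd(m_i, m_j) must divide a_i - a_j for every pair.
Merge one congruence at a time:
  Start: x ≡ 7 (mod 20).
  Combine with x ≡ 1 (mod 9): gcd(20, 9) = 1; 1 - 7 = -6, which IS divisible by 1, so compatible.
    Write x = 7 + 20·t and substitute into x ≡ 1 (mod 9): 20·t ≡ 1 − 7 = -6 (mod 9).
    Reduce coefficients mod 9: 2·t ≡ 3 (mod 9).
    The inverse of 2 mod 9 is 5 (since 2·5 = 10 = 1·9 + 1), so t ≡ 5·3 = 15 ≡ 6 (mod 9).
    Then x = 7 + 20·6 = 127, valid modulo lcm(20, 9) = 180: x ≡ 127 (mod 180).
  Combine with x ≡ 1 (mod 14): gcd(180, 14) = 2; 1 - 127 = -126, which IS divisible by 2, so compatible.
    Write x = 127 + 180·t and substitute into x ≡ 1 (mod 14): 180·t ≡ 1 − 127 = -126 (mod 14).
    Divide the congruence (and modulus) by g = 2: 90·t ≡ -63 (mod 7).
    Reduce coefficients mod 7: 6·t ≡ 0 (mod 7).
    The inverse of 6 mod 7 is 6 (since 6·6 = 36 = 5·7 + 1), so t ≡ 6·0 = 0 ≡ 0 (mod 7).
    Then x = 127 + 180·0 = 127, valid modulo lcm(180, 14) = 1260: x ≡ 127 (mod 1260).
Verify: 127 mod 20 = 7, 127 mod 9 = 1, 127 mod 14 = 1.

x ≡ 127 (mod 1260).


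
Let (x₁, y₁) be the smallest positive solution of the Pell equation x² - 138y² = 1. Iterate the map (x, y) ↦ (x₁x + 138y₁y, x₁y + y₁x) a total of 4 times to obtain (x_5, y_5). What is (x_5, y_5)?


Step 1: Find the fundamental solution (x₁, y₁) of x² - 138y² = 1.
  Expand √138 as a continued fraction. a₀ = ⌊√138⌋ = 11; iterate m_{k+1} = d_k·a_k − m_k, d_{k+1} = (138 − m_{k+1}²)/d_k, a_{k+1} = ⌊(a₀ + m_{k+1})/d_{k+1}⌋ (starting m₀ = 0, d₀ = 1), with convergents p_k = a_k·p_{k-1} + p_{k-2}, q_k = a_k·q_{k-1} + q_{k-2} (p₋₁ = 1, q₋₁ = 0):
  k = 0: a₀ = 11; p₀/q₀ = 11/1; p₀² − 138·q₀² = 121 − 138 = -17.
  k = 1: m = 11, d = 17, a = ⌊(11 + 11)/17⌋ = 1; p/q = (1·11 + 1)/(1·1 + 0) = 12/1; p² − 138·q² = 144 − 138 = 6.
  k = 2: m = 6, d = 6, a = ⌊(11 + 6)/6⌋ = 2; p/q = (2·12 + 11)/(2·1 + 1) = 35/3; p² − 138·q² = 1225 − 1242 = -17.
  k = 3: m = 6, d = 17, a = ⌊(11 + 6)/17⌋ = 1; p/q = (1·35 + 12)/(1·3 + 1) = 47/4; p² − 138·q² = 2209 − 2208 = 1.
  The first convergent with p² − 138·q² = 1 gives the fundamental solution (x₁, y₁) = (47, 4).
Step 2: Apply the recurrence (x_{n+1}, y_{n+1}) = (x₁x_n + 138y₁y_n, x₁y_n + y₁x_n) repeatedly.
  From (x_1, y_1) = (47, 4): x_2 = 47·47 + 138·4·4 = 4417; y_2 = 47·4 + 4·47 = 376.
  From (x_2, y_2) = (4417, 376): x_3 = 47·4417 + 138·4·376 = 415151; y_3 = 47·376 + 4·4417 = 35340.
  From (x_3, y_3) = (415151, 35340): x_4 = 47·415151 + 138·4·35340 = 39019777; y_4 = 47·35340 + 4·415151 = 3321584.
  From (x_4, y_4) = (39019777, 3321584): x_5 = 47·39019777 + 138·4·3321584 = 3667443887; y_5 = 47·3321584 + 4·39019777 = 312193556.
Step 3: Verify x_5² - 138·y_5² = 13450144664293668769 - 13450144664293668768 = 1 (should be 1). ✓

(x_1, y_1) = (47, 4); (x_5, y_5) = (3667443887, 312193556).


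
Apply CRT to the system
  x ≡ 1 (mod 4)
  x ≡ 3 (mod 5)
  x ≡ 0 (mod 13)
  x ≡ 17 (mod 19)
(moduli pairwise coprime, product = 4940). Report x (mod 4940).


Product of moduli M = 4 · 5 · 13 · 19 = 4940.
Merge one congruence at a time:
  Start: x ≡ 1 (mod 4).
  Combine with x ≡ 3 (mod 5); new modulus lcm = 20.
    Write x = 1 + 4·t and substitute into x ≡ 3 (mod 5): 4·t ≡ 3 − 1 = 2 (mod 5).
    The inverse of 4 mod 5 is 4 (since 4·4 = 16 = 3·5 + 1), so t ≡ 4·2 = 8 ≡ 3 (mod 5).
    Then x = 1 + 4·3 = 13, valid modulo lcm(4, 5) = 20: x ≡ 13 (mod 20).
  Combine with x ≡ 0 (mod 13); new modulus lcm = 260.
    Write x = 13 + 20·t and substitute into x ≡ 0 (mod 13): 20·t ≡ 0 − 13 = -13 (mod 13).
    Reduce coefficients mod 13: 7·t ≡ 0 (mod 13).
    The inverse of 7 mod 13 is 2 (since 7·2 = 14 = 1·13 + 1), so t ≡ 2·0 = 0 ≡ 0 (mod 13).
    Then x = 13 + 20·0 = 13, valid modulo lcm(20, 13) = 260: x ≡ 13 (mod 260).
  Combine with x ≡ 17 (mod 19); new modulus lcm = 4940.
    Write x = 13 + 260·t and substitute into x ≡ 17 (mod 19): 260·t ≡ 17 − 13 = 4 (mod 19).
    Reduce coefficients mod 19: 13·t ≡ 4 (mod 19).
    The inverse of 13 mod 19 is 3 (since 13·3 = 39 = 2·19 + 1), so t ≡ 3·4 = 12 ≡ 12 (mod 19).
    Then x = 13 + 260·12 = 3133, valid modulo lcm(260, 19) = 4940: x ≡ 3133 (mod 4940).
Verify against each original: 3133 mod 4 = 1, 3133 mod 5 = 3, 3133 mod 13 = 0, 3133 mod 19 = 17.

x ≡ 3133 (mod 4940).


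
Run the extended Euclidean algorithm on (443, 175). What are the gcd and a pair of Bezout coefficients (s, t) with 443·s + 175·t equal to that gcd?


Euclidean algorithm on (443, 175) — divide until remainder is 0:
  443 = 2 · 175 + 93
  175 = 1 · 93 + 82
  93 = 1 · 82 + 11
  82 = 7 · 11 + 5
  11 = 2 · 5 + 1
  5 = 5 · 1 + 0
gcd(443, 175) = 1.
Track Bezout coefficients alongside the remainders: start with r₀ = 443 = a·1 + b·0 (s = 1, t = 0) and r₁ = 175 = a·0 + b·1 (s = 0, t = 1); each new remainder r_{k+1} = r_{k-1} − q_k·r_k inherits s_{k+1} = s_{k-1} − q_k·s_k, t_{k+1} = t_{k-1} − q_k·t_k, so r_k = a·s_k + b·t_k at every step:
  q = 2: r = 93, s = 1 − 2·0 = 1, t = 0 − 2·1 = -2  (check: 443·1 + 175·(-2) = 93)
  q = 1: r = 82, s = 0 − 1·1 = -1, t = 1 − 1·(-2) = 3  (check: 443·(-1) + 175·3 = 82)
  q = 1: r = 11, s = 1 − 1·(-1) = 2, t = -2 − 1·3 = -5  (check: 443·2 + 175·(-5) = 11)
  q = 7: r = 5, s = -1 − 7·2 = -15, t = 3 − 7·(-5) = 38  (check: 443·(-15) + 175·38 = 5)
  q = 2: r = 1, s = 2 − 2·(-15) = 32, t = -5 − 2·38 = -81  (check: 443·32 + 175·(-81) = 1)
The row with r = 1 (the gcd) gives the Bezout coefficients s = 32, t = -81.
Result: 443 · (32) + 175 · (-81) = 1.

gcd(443, 175) = 1; s = 32, t = -81 (check: 443·32 + 175·(-81) = 1).


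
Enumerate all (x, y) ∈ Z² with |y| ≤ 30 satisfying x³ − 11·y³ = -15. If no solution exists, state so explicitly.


The equation is x³ - 11y³ = -15. For fixed y, x³ = 11·y³ − 15, so a solution requires the RHS to be a perfect cube.
Strategy: iterate y from -30 to 30, compute RHS = 11·y³ − 15, and check whether it is a (positive or negative) perfect cube.
Check small values of y:
  y = 0: RHS = -15 is not a perfect cube.
  y = 1: RHS = -4 is not a perfect cube.
  y = -1: RHS = -26 is not a perfect cube.
  y = 2: RHS = 73 is not a perfect cube.
  y = -2: RHS = -103 is not a perfect cube.
  y = 3: RHS = 282 is not a perfect cube.
  y = -3: RHS = -312 is not a perfect cube.
Continuing the search up to |y| = 30 finds no solutions either.
No (x, y) in the scanned range satisfies the equation.

No integer solutions with |y| ≤ 30.


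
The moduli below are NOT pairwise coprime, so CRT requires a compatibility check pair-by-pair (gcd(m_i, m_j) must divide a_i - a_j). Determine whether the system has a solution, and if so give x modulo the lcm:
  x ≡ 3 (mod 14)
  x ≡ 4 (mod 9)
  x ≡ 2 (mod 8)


Moduli 14, 9, 8 are not pairwise coprime, so CRT works modulo lcm(m_i) when all pairwise compatibility conditions hold.
Pairwise compatibility: gcd(m_i, m_j) must divide a_i - a_j for every pair.
Merge one congruence at a time:
  Start: x ≡ 3 (mod 14).
  Combine with x ≡ 4 (mod 9): gcd(14, 9) = 1; 4 - 3 = 1, which IS divisible by 1, so compatible.
    Write x = 3 + 14·t and substitute into x ≡ 4 (mod 9): 14·t ≡ 4 − 3 = 1 (mod 9).
    Reduce coefficients mod 9: 5·t ≡ 1 (mod 9).
    The inverse of 5 mod 9 is 2 (since 5·2 = 10 = 1·9 + 1), so t ≡ 2·1 = 2 ≡ 2 (mod 9).
    Then x = 3 + 14·2 = 31, valid modulo lcm(14, 9) = 126: x ≡ 31 (mod 126).
  Combine with x ≡ 2 (mod 8): gcd(126, 8) = 2, and 2 - 31 = -29 is NOT divisible by 2.
    ⇒ system is inconsistent (no integer solution).

No solution (the system is inconsistent).


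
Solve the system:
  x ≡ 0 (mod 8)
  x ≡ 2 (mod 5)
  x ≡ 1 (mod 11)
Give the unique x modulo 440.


Moduli 8, 5, 11 are pairwise coprime; by CRT there is a unique solution modulo M = 8 · 5 · 11 = 440.
Solve pairwise, accumulating the modulus:
  Start with x ≡ 0 (mod 8).
  Combine with x ≡ 2 (mod 5): since gcd(8, 5) = 1, we get a unique residue mod 40.
    Write x = 0 + 8·t and substitute into x ≡ 2 (mod 5): 8·t ≡ 2 − 0 = 2 (mod 5).
    Reduce coefficients mod 5: 3·t ≡ 2 (mod 5).
    The inverse of 3 mod 5 is 2 (since 3·2 = 6 = 1·5 + 1), so t ≡ 2·2 = 4 ≡ 4 (mod 5).
    Then x = 0 + 8·4 = 32, valid modulo lcm(8, 5) = 40: x ≡ 32 (mod 40).
  Combine with x ≡ 1 (mod 11): since gcd(40, 11) = 1, we get a unique residue mod 440.
    Write x = 32 + 40·t and substitute into x ≡ 1 (mod 11): 40·t ≡ 1 − 32 = -31 (mod 11).
    Reduce coefficients mod 11: 7·t ≡ 2 (mod 11).
    The inverse of 7 mod 11 is 8 (since 7·8 = 56 = 5·11 + 1), so t ≡ 8·2 = 16 ≡ 5 (mod 11).
    Then x = 32 + 40·5 = 232, valid modulo lcm(40, 11) = 440: x ≡ 232 (mod 440).
Verify: 232 mod 8 = 0 ✓, 232 mod 5 = 2 ✓, 232 mod 11 = 1 ✓.

x ≡ 232 (mod 440).


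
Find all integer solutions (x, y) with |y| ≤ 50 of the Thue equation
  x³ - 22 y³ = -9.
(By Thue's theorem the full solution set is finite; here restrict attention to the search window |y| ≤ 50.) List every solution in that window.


The equation is x³ - 22y³ = -9. For fixed y, x³ = 22·y³ − 9, so a solution requires the RHS to be a perfect cube.
Strategy: iterate y from -50 to 50, compute RHS = 22·y³ − 9, and check whether it is a (positive or negative) perfect cube.
Check small values of y:
  y = 0: RHS = -9 is not a perfect cube.
  y = 1: RHS = 13 is not a perfect cube.
  y = -1: RHS = -31 is not a perfect cube.
  y = 2: RHS = 167 is not a perfect cube.
  y = -2: RHS = -185 is not a perfect cube.
  y = 3: RHS = 585 is not a perfect cube.
  y = -3: RHS = -603 is not a perfect cube.
Continuing the search up to |y| = 50 finds no solutions either.
No (x, y) in the scanned range satisfies the equation.

No integer solutions with |y| ≤ 50.


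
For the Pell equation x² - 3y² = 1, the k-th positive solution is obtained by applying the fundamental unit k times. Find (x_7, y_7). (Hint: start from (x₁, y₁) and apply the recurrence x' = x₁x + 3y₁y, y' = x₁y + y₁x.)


Step 1: Find the fundamental solution (x₁, y₁) of x² - 3y² = 1.
  Expand √3 as a continued fraction. a₀ = ⌊√3⌋ = 1; iterate m_{k+1} = d_k·a_k − m_k, d_{k+1} = (3 − m_{k+1}²)/d_k, a_{k+1} = ⌊(a₀ + m_{k+1})/d_{k+1}⌋ (starting m₀ = 0, d₀ = 1), with convergents p_k = a_k·p_{k-1} + p_{k-2}, q_k = a_k·q_{k-1} + q_{k-2} (p₋₁ = 1, q₋₁ = 0):
  k = 0: a₀ = 1; p₀/q₀ = 1/1; p₀² − 3·q₀² = 1 − 3 = -2.
  k = 1: m = 1, d = 2, a = ⌊(1 + 1)/2⌋ = 1; p/q = (1·1 + 1)/(1·1 + 0) = 2/1; p² − 3·q² = 4 − 3 = 1.
  The first convergent with p² − 3·q² = 1 gives the fundamental solution (x₁, y₁) = (2, 1).
Step 2: Apply the recurrence (x_{n+1}, y_{n+1}) = (x₁x_n + 3y₁y_n, x₁y_n + y₁x_n) repeatedly.
  From (x_1, y_1) = (2, 1): x_2 = 2·2 + 3·1·1 = 7; y_2 = 2·1 + 1·2 = 4.
  From (x_2, y_2) = (7, 4): x_3 = 2·7 + 3·1·4 = 26; y_3 = 2·4 + 1·7 = 15.
  From (x_3, y_3) = (26, 15): x_4 = 2·26 + 3·1·15 = 97; y_4 = 2·15 + 1·26 = 56.
  From (x_4, y_4) = (97, 56): x_5 = 2·97 + 3·1·56 = 362; y_5 = 2·56 + 1·97 = 209.
  From (x_5, y_5) = (362, 209): x_6 = 2·362 + 3·1·209 = 1351; y_6 = 2·209 + 1·362 = 780.
  From (x_6, y_6) = (1351, 780): x_7 = 2·1351 + 3·1·780 = 5042; y_7 = 2·780 + 1·1351 = 2911.
Step 3: Verify x_7² - 3·y_7² = 25421764 - 25421763 = 1 (should be 1). ✓

(x_1, y_1) = (2, 1); (x_7, y_7) = (5042, 2911).


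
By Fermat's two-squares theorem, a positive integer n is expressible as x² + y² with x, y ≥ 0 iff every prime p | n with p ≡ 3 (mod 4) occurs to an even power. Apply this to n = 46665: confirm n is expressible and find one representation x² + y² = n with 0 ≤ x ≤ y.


Step 1: Factor n = 46665 = 3^2 · 5 · 17 · 61.
Step 2: Check the mod-4 condition on each prime factor: 3 ≡ 3 (mod 4), exponent 2 (must be even); 5 ≡ 1 (mod 4), exponent 1; 17 ≡ 1 (mod 4), exponent 1; 61 ≡ 1 (mod 4), exponent 1.
All primes ≡ 3 (mod 4) appear to even exponent (or don't appear), so by the two-squares theorem n IS expressible as a sum of two squares.
Step 3: Build a representation. Group n = k² · m with k = 3 and m = 5 · 17 · 61 = 5185 (a product of primes ≡ 1 (mod 4)); a representation of m scales to one of n via (k·x)² + (k·y)² = k²(x² + y²). Each prime p ≡ 1 (mod 4) is itself a sum of two squares; find a² by testing p − a² for a perfect square:
  5: 5 − 1² = 4 = 2² ⇒ 5 = 1² + 2².
  17: 17 − 1² = 16 = 4² ⇒ 17 = 1² + 4².
  61: 61 − 1² = 60, 61 − 2² = 57, 61 − 3² = 52, 61 − 4² = 45, 61 − 5² = 36 = 6² ⇒ 61 = 5² + 6².
  Combine using the Brahmagupta–Fibonacci identity (a² + b²)(c² + d²) = (ac − bd)² + (ad + bc)² = (ac + bd)² + (ad − bc)²:
  5 · 17 = 85: from (1² + 2²)(1² + 4²), take (1·1 − 2·4, 1·4 + 2·1) = (1 − 8, 4 + 2) = (-7, 6); dropping signs (only squares matter) gives (7, 6); check 7² + 6² = 49 + 36 = 85 ✓.
  85 · 61 = 5185: from (7² + 6²)(5² + 6²), take (7·5 − 6·6, 7·6 + 6·5) = (35 − 36, 42 + 30) = (-1, 72); dropping signs (only squares matter) gives (1, 72); check 1² + 72² = 1 + 5184 = 5185 ✓.
  Scale by k = 3: (3·1, 3·72) = (3, 216).
Step 4: Order so x ≤ y and verify: 3² + 216² = 9 + 46656 = 46665 = n. ✓

n = 46665 = 3² + 216² (one valid representation with x ≤ y).


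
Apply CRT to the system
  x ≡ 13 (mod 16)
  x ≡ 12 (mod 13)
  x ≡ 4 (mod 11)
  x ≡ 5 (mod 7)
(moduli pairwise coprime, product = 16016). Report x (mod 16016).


Product of moduli M = 16 · 13 · 11 · 7 = 16016.
Merge one congruence at a time:
  Start: x ≡ 13 (mod 16).
  Combine with x ≡ 12 (mod 13); new modulus lcm = 208.
    Write x = 13 + 16·t and substitute into x ≡ 12 (mod 13): 16·t ≡ 12 − 13 = -1 (mod 13).
    Reduce coefficients mod 13: 3·t ≡ 12 (mod 13).
    The inverse of 3 mod 13 is 9 (since 3·9 = 27 = 2·13 + 1), so t ≡ 9·12 = 108 ≡ 4 (mod 13).
    Then x = 13 + 16·4 = 77, valid modulo lcm(16, 13) = 208: x ≡ 77 (mod 208).
  Combine with x ≡ 4 (mod 11); new modulus lcm = 2288.
    Write x = 77 + 208·t and substitute into x ≡ 4 (mod 11): 208·t ≡ 4 − 77 = -73 (mod 11).
    Reduce coefficients mod 11: 10·t ≡ 4 (mod 11).
    The inverse of 10 mod 11 is 10 (since 10·10 = 100 = 9·11 + 1), so t ≡ 10·4 = 40 ≡ 7 (mod 11).
    Then x = 77 + 208·7 = 1533, valid modulo lcm(208, 11) = 2288: x ≡ 1533 (mod 2288).
  Combine with x ≡ 5 (mod 7); new modulus lcm = 16016.
    Write x = 1533 + 2288·t and substitute into x ≡ 5 (mod 7): 2288·t ≡ 5 − 1533 = -1528 (mod 7).
    Reduce coefficients mod 7: 6·t ≡ 5 (mod 7).
    The inverse of 6 mod 7 is 6 (since 6·6 = 36 = 5·7 + 1), so t ≡ 6·5 = 30 ≡ 2 (mod 7).
    Then x = 1533 + 2288·2 = 6109, valid modulo lcm(2288, 7) = 16016: x ≡ 6109 (mod 16016).
Verify against each original: 6109 mod 16 = 13, 6109 mod 13 = 12, 6109 mod 11 = 4, 6109 mod 7 = 5.

x ≡ 6109 (mod 16016).


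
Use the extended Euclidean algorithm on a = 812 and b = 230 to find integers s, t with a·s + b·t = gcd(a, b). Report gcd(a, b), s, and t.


Euclidean algorithm on (812, 230) — divide until remainder is 0:
  812 = 3 · 230 + 122
  230 = 1 · 122 + 108
  122 = 1 · 108 + 14
  108 = 7 · 14 + 10
  14 = 1 · 10 + 4
  10 = 2 · 4 + 2
  4 = 2 · 2 + 0
gcd(812, 230) = 2.
Track Bezout coefficients alongside the remainders: start with r₀ = 812 = a·1 + b·0 (s = 1, t = 0) and r₁ = 230 = a·0 + b·1 (s = 0, t = 1); each new remainder r_{k+1} = r_{k-1} − q_k·r_k inherits s_{k+1} = s_{k-1} − q_k·s_k, t_{k+1} = t_{k-1} − q_k·t_k, so r_k = a·s_k + b·t_k at every step:
  q = 3: r = 122, s = 1 − 3·0 = 1, t = 0 − 3·1 = -3  (check: 812·1 + 230·(-3) = 122)
  q = 1: r = 108, s = 0 − 1·1 = -1, t = 1 − 1·(-3) = 4  (check: 812·(-1) + 230·4 = 108)
  q = 1: r = 14, s = 1 − 1·(-1) = 2, t = -3 − 1·4 = -7  (check: 812·2 + 230·(-7) = 14)
  q = 7: r = 10, s = -1 − 7·2 = -15, t = 4 − 7·(-7) = 53  (check: 812·(-15) + 230·53 = 10)
  q = 1: r = 4, s = 2 − 1·(-15) = 17, t = -7 − 1·53 = -60  (check: 812·17 + 230·(-60) = 4)
  q = 2: r = 2, s = -15 − 2·17 = -49, t = 53 − 2·(-60) = 173  (check: 812·(-49) + 230·173 = 2)
The row with r = 2 (the gcd) gives the Bezout coefficients s = -49, t = 173.
Result: 812 · (-49) + 230 · (173) = 2.

gcd(812, 230) = 2; s = -49, t = 173 (check: 812·(-49) + 230·173 = 2).


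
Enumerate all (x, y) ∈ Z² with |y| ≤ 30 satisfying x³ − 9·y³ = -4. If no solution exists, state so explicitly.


The equation is x³ - 9y³ = -4. For fixed y, x³ = 9·y³ − 4, so a solution requires the RHS to be a perfect cube.
Strategy: iterate y from -30 to 30, compute RHS = 9·y³ − 4, and check whether it is a (positive or negative) perfect cube.
Check small values of y:
  y = 0: RHS = -4 is not a perfect cube.
  y = 1: RHS = 5 is not a perfect cube.
  y = -1: RHS = -13 is not a perfect cube.
  y = 2: RHS = 68 is not a perfect cube.
  y = -2: RHS = -76 is not a perfect cube.
  y = 3: RHS = 239 is not a perfect cube.
  y = -3: RHS = -247 is not a perfect cube.
Continuing the search up to |y| = 30 finds no solutions either.
No (x, y) in the scanned range satisfies the equation.

No integer solutions with |y| ≤ 30.


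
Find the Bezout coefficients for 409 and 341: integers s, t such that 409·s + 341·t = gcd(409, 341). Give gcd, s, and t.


Euclidean algorithm on (409, 341) — divide until remainder is 0:
  409 = 1 · 341 + 68
  341 = 5 · 68 + 1
  68 = 68 · 1 + 0
gcd(409, 341) = 1.
Track Bezout coefficients alongside the remainders: start with r₀ = 409 = a·1 + b·0 (s = 1, t = 0) and r₁ = 341 = a·0 + b·1 (s = 0, t = 1); each new remainder r_{k+1} = r_{k-1} − q_k·r_k inherits s_{k+1} = s_{k-1} − q_k·s_k, t_{k+1} = t_{k-1} − q_k·t_k, so r_k = a·s_k + b·t_k at every step:
  q = 1: r = 68, s = 1 − 1·0 = 1, t = 0 − 1·1 = -1  (check: 409·1 + 341·(-1) = 68)
  q = 5: r = 1, s = 0 − 5·1 = -5, t = 1 − 5·(-1) = 6  (check: 409·(-5) + 341·6 = 1)
The row with r = 1 (the gcd) gives the Bezout coefficients s = -5, t = 6.
Result: 409 · (-5) + 341 · (6) = 1.

gcd(409, 341) = 1; s = -5, t = 6 (check: 409·(-5) + 341·6 = 1).


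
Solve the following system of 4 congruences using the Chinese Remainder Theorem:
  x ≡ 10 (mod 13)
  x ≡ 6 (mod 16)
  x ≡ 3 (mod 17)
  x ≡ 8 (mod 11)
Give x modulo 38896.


Product of moduli M = 13 · 16 · 17 · 11 = 38896.
Merge one congruence at a time:
  Start: x ≡ 10 (mod 13).
  Combine with x ≡ 6 (mod 16); new modulus lcm = 208.
    Write x = 10 + 13·t and substitute into x ≡ 6 (mod 16): 13·t ≡ 6 − 10 = -4 (mod 16).
    Reduce coefficients mod 16: 13·t ≡ 12 (mod 16).
    The inverse of 13 mod 16 is 5 (since 13·5 = 65 = 4·16 + 1), so t ≡ 5·12 = 60 ≡ 12 (mod 16).
    Then x = 10 + 13·12 = 166, valid modulo lcm(13, 16) = 208: x ≡ 166 (mod 208).
  Combine with x ≡ 3 (mod 17); new modulus lcm = 3536.
    Write x = 166 + 208·t and substitute into x ≡ 3 (mod 17): 208·t ≡ 3 − 166 = -163 (mod 17).
    Reduce coefficients mod 17: 4·t ≡ 7 (mod 17).
    The inverse of 4 mod 17 is 13 (since 4·13 = 52 = 3·17 + 1), so t ≡ 13·7 = 91 ≡ 6 (mod 17).
    Then x = 166 + 208·6 = 1414, valid modulo lcm(208, 17) = 3536: x ≡ 1414 (mod 3536).
  Combine with x ≡ 8 (mod 11); new modulus lcm = 38896.
    Write x = 1414 + 3536·t and substitute into x ≡ 8 (mod 11): 3536·t ≡ 8 − 1414 = -1406 (mod 11).
    Reduce coefficients mod 11: 5·t ≡ 2 (mod 11).
    The inverse of 5 mod 11 is 9 (since 5·9 = 45 = 4·11 + 1), so t ≡ 9·2 = 18 ≡ 7 (mod 11).
    Then x = 1414 + 3536·7 = 26166, valid modulo lcm(3536, 11) = 38896: x ≡ 26166 (mod 38896).
Verify against each original: 26166 mod 13 = 10, 26166 mod 16 = 6, 26166 mod 17 = 3, 26166 mod 11 = 8.

x ≡ 26166 (mod 38896).


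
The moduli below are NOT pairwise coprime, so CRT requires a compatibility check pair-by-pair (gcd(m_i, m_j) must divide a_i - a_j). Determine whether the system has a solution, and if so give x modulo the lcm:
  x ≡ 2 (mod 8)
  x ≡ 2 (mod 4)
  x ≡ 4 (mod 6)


Moduli 8, 4, 6 are not pairwise coprime, so CRT works modulo lcm(m_i) when all pairwise compatibility conditions hold.
Pairwise compatibility: gcd(m_i, m_j) must divide a_i - a_j for every pair.
Merge one congruence at a time:
  Start: x ≡ 2 (mod 8).
  Combine with x ≡ 2 (mod 4): gcd(8, 4) = 4; 2 - 2 = 0, which IS divisible by 4, so compatible.
    Write x = 2 + 8·t and substitute into x ≡ 2 (mod 4): 8·t ≡ 2 − 2 = 0 (mod 4).
    Divide the congruence (and modulus) by g = 4: 2·t ≡ 0 (mod 1).
    Modulo 1 every t works; take t = 0.
    Then x = 2 + 8·0 = 2, valid modulo lcm(8, 4) = 8: x ≡ 2 (mod 8).
  Combine with x ≡ 4 (mod 6): gcd(8, 6) = 2; 4 - 2 = 2, which IS divisible by 2, so compatible.
    Write x = 2 + 8·t and substitute into x ≡ 4 (mod 6): 8·t ≡ 4 − 2 = 2 (mod 6).
    Divide the congruence (and modulus) by g = 2: 4·t ≡ 1 (mod 3).
    Reduce coefficients mod 3: 1·t ≡ 1 (mod 3).
    So t ≡ 1 (mod 3).
    Then x = 2 + 8·1 = 10, valid modulo lcm(8, 6) = 24: x ≡ 10 (mod 24).
Verify: 10 mod 8 = 2, 10 mod 4 = 2, 10 mod 6 = 4.

x ≡ 10 (mod 24).


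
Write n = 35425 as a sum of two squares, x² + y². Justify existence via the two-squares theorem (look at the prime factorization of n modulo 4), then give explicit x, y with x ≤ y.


Step 1: Factor n = 35425 = 5^2 · 13 · 109.
Step 2: Check the mod-4 condition on each prime factor: 5 ≡ 1 (mod 4), exponent 2; 13 ≡ 1 (mod 4), exponent 1; 109 ≡ 1 (mod 4), exponent 1.
All primes ≡ 3 (mod 4) appear to even exponent (or don't appear), so by the two-squares theorem n IS expressible as a sum of two squares.
Step 3: Build a representation. Group n = k² · m with k = 5 and m = 13 · 109 = 1417 (a product of primes ≡ 1 (mod 4)); a representation of m scales to one of n via (k·x)² + (k·y)² = k²(x² + y²). Each prime p ≡ 1 (mod 4) is itself a sum of two squares; find a² by testing p − a² for a perfect square:
  13: 13 − 1² = 12, 13 − 2² = 9 = 3² ⇒ 13 = 2² + 3².
  109: 109 − 1² = 108, 109 − 2² = 105, 109 − 3² = 100 = 10² ⇒ 109 = 3² + 10².
  Combine using the Brahmagupta–Fibonacci identity (a² + b²)(c² + d²) = (ac − bd)² + (ad + bc)² = (ac + bd)² + (ad − bc)²:
  13 · 109 = 1417: from (2² + 3²)(3² + 10²), take (2·3 − 3·10, 2·10 + 3·3) = (6 − 30, 20 + 9) = (-24, 29); dropping signs (only squares matter) gives (24, 29); check 24² + 29² = 576 + 841 = 1417 ✓.
  Scale by k = 5: (5·24, 5·29) = (120, 145).
Step 4: Order so x ≤ y and verify: 120² + 145² = 14400 + 21025 = 35425 = n. ✓

n = 35425 = 120² + 145² (one valid representation with x ≤ y).


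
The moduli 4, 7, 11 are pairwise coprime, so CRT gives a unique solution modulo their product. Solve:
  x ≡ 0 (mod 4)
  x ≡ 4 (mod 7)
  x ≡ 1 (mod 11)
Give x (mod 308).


Moduli 4, 7, 11 are pairwise coprime; by CRT there is a unique solution modulo M = 4 · 7 · 11 = 308.
Solve pairwise, accumulating the modulus:
  Start with x ≡ 0 (mod 4).
  Combine with x ≡ 4 (mod 7): since gcd(4, 7) = 1, we get a unique residue mod 28.
    Write x = 0 + 4·t and substitute into x ≡ 4 (mod 7): 4·t ≡ 4 − 0 = 4 (mod 7).
    The inverse of 4 mod 7 is 2 (since 4·2 = 8 = 1·7 + 1), so t ≡ 2·4 = 8 ≡ 1 (mod 7).
    Then x = 0 + 4·1 = 4, valid modulo lcm(4, 7) = 28: x ≡ 4 (mod 28).
  Combine with x ≡ 1 (mod 11): since gcd(28, 11) = 1, we get a unique residue mod 308.
    Write x = 4 + 28·t and substitute into x ≡ 1 (mod 11): 28·t ≡ 1 − 4 = -3 (mod 11).
    Reduce coefficients mod 11: 6·t ≡ 8 (mod 11).
    The inverse of 6 mod 11 is 2 (since 6·2 = 12 = 1·11 + 1), so t ≡ 2·8 = 16 ≡ 5 (mod 11).
    Then x = 4 + 28·5 = 144, valid modulo lcm(28, 11) = 308: x ≡ 144 (mod 308).
Verify: 144 mod 4 = 0 ✓, 144 mod 7 = 4 ✓, 144 mod 11 = 1 ✓.

x ≡ 144 (mod 308).


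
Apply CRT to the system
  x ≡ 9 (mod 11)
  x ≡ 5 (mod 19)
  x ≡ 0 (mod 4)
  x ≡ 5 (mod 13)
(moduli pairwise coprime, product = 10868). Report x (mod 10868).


Product of moduli M = 11 · 19 · 4 · 13 = 10868.
Merge one congruence at a time:
  Start: x ≡ 9 (mod 11).
  Combine with x ≡ 5 (mod 19); new modulus lcm = 209.
    Write x = 9 + 11·t and substitute into x ≡ 5 (mod 19): 11·t ≡ 5 − 9 = -4 (mod 19).
    Reduce coefficients mod 19: 11·t ≡ 15 (mod 19).
    The inverse of 11 mod 19 is 7 (since 11·7 = 77 = 4·19 + 1), so t ≡ 7·15 = 105 ≡ 10 (mod 19).
    Then x = 9 + 11·10 = 119, valid modulo lcm(11, 19) = 209: x ≡ 119 (mod 209).
  Combine with x ≡ 0 (mod 4); new modulus lcm = 836.
    Write x = 119 + 209·t and substitute into x ≡ 0 (mod 4): 209·t ≡ 0 − 119 = -119 (mod 4).
    Reduce coefficients mod 4: 1·t ≡ 1 (mod 4).
    So t ≡ 1 (mod 4).
    Then x = 119 + 209·1 = 328, valid modulo lcm(209, 4) = 836: x ≡ 328 (mod 836).
  Combine with x ≡ 5 (mod 13); new modulus lcm = 10868.
    Write x = 328 + 836·t and substitute into x ≡ 5 (mod 13): 836·t ≡ 5 − 328 = -323 (mod 13).
    Reduce coefficients mod 13: 4·t ≡ 2 (mod 13).
    The inverse of 4 mod 13 is 10 (since 4·10 = 40 = 3·13 + 1), so t ≡ 10·2 = 20 ≡ 7 (mod 13).
    Then x = 328 + 836·7 = 6180, valid modulo lcm(836, 13) = 10868: x ≡ 6180 (mod 10868).
Verify against each original: 6180 mod 11 = 9, 6180 mod 19 = 5, 6180 mod 4 = 0, 6180 mod 13 = 5.

x ≡ 6180 (mod 10868).


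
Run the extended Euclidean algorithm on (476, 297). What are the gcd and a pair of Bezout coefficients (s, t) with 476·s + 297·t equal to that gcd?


Euclidean algorithm on (476, 297) — divide until remainder is 0:
  476 = 1 · 297 + 179
  297 = 1 · 179 + 118
  179 = 1 · 118 + 61
  118 = 1 · 61 + 57
  61 = 1 · 57 + 4
  57 = 14 · 4 + 1
  4 = 4 · 1 + 0
gcd(476, 297) = 1.
Track Bezout coefficients alongside the remainders: start with r₀ = 476 = a·1 + b·0 (s = 1, t = 0) and r₁ = 297 = a·0 + b·1 (s = 0, t = 1); each new remainder r_{k+1} = r_{k-1} − q_k·r_k inherits s_{k+1} = s_{k-1} − q_k·s_k, t_{k+1} = t_{k-1} − q_k·t_k, so r_k = a·s_k + b·t_k at every step:
  q = 1: r = 179, s = 1 − 1·0 = 1, t = 0 − 1·1 = -1  (check: 476·1 + 297·(-1) = 179)
  q = 1: r = 118, s = 0 − 1·1 = -1, t = 1 − 1·(-1) = 2  (check: 476·(-1) + 297·2 = 118)
  q = 1: r = 61, s = 1 − 1·(-1) = 2, t = -1 − 1·2 = -3  (check: 476·2 + 297·(-3) = 61)
  q = 1: r = 57, s = -1 − 1·2 = -3, t = 2 − 1·(-3) = 5  (check: 476·(-3) + 297·5 = 57)
  q = 1: r = 4, s = 2 − 1·(-3) = 5, t = -3 − 1·5 = -8  (check: 476·5 + 297·(-8) = 4)
  q = 14: r = 1, s = -3 − 14·5 = -73, t = 5 − 14·(-8) = 117  (check: 476·(-73) + 297·117 = 1)
The row with r = 1 (the gcd) gives the Bezout coefficients s = -73, t = 117.
Result: 476 · (-73) + 297 · (117) = 1.

gcd(476, 297) = 1; s = -73, t = 117 (check: 476·(-73) + 297·117 = 1).
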